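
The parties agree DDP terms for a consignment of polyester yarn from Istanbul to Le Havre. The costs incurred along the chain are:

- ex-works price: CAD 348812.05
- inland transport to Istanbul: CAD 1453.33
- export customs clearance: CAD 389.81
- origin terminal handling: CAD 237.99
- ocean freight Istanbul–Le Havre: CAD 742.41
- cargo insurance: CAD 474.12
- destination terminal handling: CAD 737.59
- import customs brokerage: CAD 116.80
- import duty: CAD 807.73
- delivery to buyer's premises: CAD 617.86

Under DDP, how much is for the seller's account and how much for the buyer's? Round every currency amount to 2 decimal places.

DDP: the seller bears all costs including import duty.
Seller's account: goods 348812.05 + inland to port 1453.33 + export clearance 389.81 + origin terminal 237.99 + freight 742.41 + insurance 474.12 + destination terminal 737.59 + brokerage 116.80 + duty 807.73 + delivery 617.86 = 354389.69
Buyer's account: 0.00

Seller: CAD 354389.69; buyer: CAD 0.00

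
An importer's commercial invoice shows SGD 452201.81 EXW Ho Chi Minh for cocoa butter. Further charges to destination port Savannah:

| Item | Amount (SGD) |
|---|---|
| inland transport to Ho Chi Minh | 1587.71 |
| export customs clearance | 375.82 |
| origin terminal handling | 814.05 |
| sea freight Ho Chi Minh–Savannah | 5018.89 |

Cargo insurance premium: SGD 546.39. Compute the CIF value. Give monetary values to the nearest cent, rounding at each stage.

CIF value: SGD 460544.67

CIF = EXW price + pre-shipment costs + freight + insurance
CIF = 452201.81 + 1587.71 + 375.82 + 814.05 + 5018.89 + 546.39 = 460544.67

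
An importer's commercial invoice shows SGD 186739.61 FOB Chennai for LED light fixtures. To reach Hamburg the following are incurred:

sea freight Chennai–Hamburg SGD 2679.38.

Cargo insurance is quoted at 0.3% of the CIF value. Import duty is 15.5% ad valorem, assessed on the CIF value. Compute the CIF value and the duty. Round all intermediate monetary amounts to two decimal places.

CIF value: SGD 189988.96; import duty: SGD 29448.29

Let C be the CIF value. C = FOB price + freight + 0.3% × C
C − 0.3% × C = 186739.61 + 2679.38
0.997 × C = 189418.99
C = 189418.99 / 0.997 = 189988.96
Insurance premium = 0.3% × 189988.96 = 569.97
Import duty = 189988.96 × 15.5% = 29448.29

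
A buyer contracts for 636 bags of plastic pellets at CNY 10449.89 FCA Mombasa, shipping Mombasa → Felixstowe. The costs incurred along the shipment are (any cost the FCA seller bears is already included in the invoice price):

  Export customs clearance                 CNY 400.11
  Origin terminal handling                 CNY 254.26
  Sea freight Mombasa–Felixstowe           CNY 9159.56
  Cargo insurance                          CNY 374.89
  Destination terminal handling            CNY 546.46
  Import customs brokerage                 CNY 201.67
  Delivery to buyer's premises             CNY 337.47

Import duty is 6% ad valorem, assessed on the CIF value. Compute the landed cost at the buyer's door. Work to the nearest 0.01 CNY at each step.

FCA: the seller delivers export-cleared goods to the carrier; the buyer bears costs from that point.
Already in the invoice (seller's account under FCA): export clearance — exclude.
CIF value = FCA price + origin terminal + freight + insurance = 10449.89 + 254.26 + 9159.56 + 374.89 = 20238.60
Import duty = 20238.60 × 6% = 1214.32
Buyer bears: origin terminal 254.26 + freight 9159.56 + insurance 374.89 + destination terminal 546.46 + brokerage 201.67 + delivery 337.47 + duty 1214.32 = 12088.63
Landed cost = invoice 10449.89 + 12088.63 = 22538.52

Total landed cost: CNY 22538.52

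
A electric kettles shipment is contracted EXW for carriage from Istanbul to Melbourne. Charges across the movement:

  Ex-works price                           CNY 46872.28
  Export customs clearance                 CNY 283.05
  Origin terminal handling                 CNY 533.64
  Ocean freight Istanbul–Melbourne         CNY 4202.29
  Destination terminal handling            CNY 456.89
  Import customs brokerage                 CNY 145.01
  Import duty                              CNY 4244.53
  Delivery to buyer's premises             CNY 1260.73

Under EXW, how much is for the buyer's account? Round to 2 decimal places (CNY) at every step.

EXW: the seller makes goods available at their premises; the buyer bears all onward costs.
Seller's account: goods 46872.28 = 46872.28
Buyer's account: export clearance 283.05 + origin terminal 533.64 + freight 4202.29 + destination terminal 456.89 + brokerage 145.01 + duty 4244.53 + delivery 1260.73 = 11126.14

Buyer's account: CNY 11126.14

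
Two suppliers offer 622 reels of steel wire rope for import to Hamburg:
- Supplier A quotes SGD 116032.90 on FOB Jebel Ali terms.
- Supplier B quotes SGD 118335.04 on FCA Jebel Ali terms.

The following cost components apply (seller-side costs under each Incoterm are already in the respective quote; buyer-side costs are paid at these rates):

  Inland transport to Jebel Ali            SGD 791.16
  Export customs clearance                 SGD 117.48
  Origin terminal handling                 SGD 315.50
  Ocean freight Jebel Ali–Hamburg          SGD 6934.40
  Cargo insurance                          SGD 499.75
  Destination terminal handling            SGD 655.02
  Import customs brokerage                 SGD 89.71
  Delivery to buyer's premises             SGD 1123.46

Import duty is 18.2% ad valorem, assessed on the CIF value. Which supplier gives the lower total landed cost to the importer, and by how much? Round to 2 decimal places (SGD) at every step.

Supplier A is cheaper by SGD 3094.05

Supplier A (FOB):
CIF value = FOB price + freight + insurance = 116032.90 + 6934.40 + 499.75 = 123467.05
Import duty = 123467.05 × 18.2% = 22471.00
Buyer bears (A): 6934.40 + 499.75 + 655.02 + 89.71 + 1123.46 = 9302.34
Landed cost (A) = invoice 116032.90 + 9302.34 + duty 22471.00 = 147806.24
Supplier B (FCA):
CIF value = FCA price + origin terminal + freight + insurance = 118335.04 + 315.50 + 6934.40 + 499.75 = 126084.69
Import duty = 126084.69 × 18.2% = 22947.41
Buyer bears (B): 315.50 + 6934.40 + 499.75 + 655.02 + 89.71 + 1123.46 = 9617.84
Landed cost (B) = invoice 118335.04 + 9617.84 + duty 22947.41 = 150900.29
Difference = |147806.24 − 150900.29| = 3094.05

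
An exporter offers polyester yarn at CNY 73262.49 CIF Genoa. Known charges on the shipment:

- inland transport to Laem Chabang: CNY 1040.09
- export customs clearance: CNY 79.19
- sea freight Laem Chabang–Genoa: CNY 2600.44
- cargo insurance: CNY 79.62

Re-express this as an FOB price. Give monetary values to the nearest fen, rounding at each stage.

Not relevant to the conversion: export clearance, inland to port — on the seller under both CIF and FOB; already in the CIF price and stays in the FOB price.
From CIF to FOB, the seller no longer bears: freight, insurance.
FOB price = 73262.49 − 2600.44 − 79.62 = 70582.43

FOB price: CNY 70582.43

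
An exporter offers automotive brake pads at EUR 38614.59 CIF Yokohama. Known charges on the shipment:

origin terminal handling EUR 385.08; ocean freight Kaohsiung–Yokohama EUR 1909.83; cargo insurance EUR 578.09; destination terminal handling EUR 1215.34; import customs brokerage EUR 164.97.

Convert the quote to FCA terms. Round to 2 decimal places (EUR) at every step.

Not relevant to the conversion: brokerage, destination terminal — on the buyer under both terms; not part of either seller's price.
From CIF to FCA, the seller no longer bears: origin terminal, freight, insurance.
FCA price = 38614.59 − 385.08 − 1909.83 − 578.09 = 35741.59

FCA price: EUR 35741.59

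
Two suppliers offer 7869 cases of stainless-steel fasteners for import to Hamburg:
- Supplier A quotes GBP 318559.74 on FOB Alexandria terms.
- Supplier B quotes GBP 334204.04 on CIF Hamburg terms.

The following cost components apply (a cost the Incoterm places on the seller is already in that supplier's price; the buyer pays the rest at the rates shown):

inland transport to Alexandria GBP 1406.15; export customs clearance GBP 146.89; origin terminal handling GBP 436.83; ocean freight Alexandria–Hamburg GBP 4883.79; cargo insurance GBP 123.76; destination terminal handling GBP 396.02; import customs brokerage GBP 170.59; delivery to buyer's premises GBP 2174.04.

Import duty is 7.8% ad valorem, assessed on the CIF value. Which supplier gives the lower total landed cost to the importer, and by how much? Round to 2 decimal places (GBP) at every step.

Supplier A (FOB):
CIF value = FOB price + freight + insurance = 318559.74 + 4883.79 + 123.76 = 323567.29
Import duty = 323567.29 × 7.8% = 25238.25
Buyer bears (A): 4883.79 + 123.76 + 396.02 + 170.59 + 2174.04 = 7748.20
Landed cost (A) = invoice 318559.74 + 7748.20 + duty 25238.25 = 351546.19
Supplier B (CIF):
The CIF price already equals the CIF value: 334204.04
Import duty = 334204.04 × 7.8% = 26067.92
Buyer bears (B): 396.02 + 170.59 + 2174.04 = 2740.65
Landed cost (B) = invoice 334204.04 + 2740.65 + duty 26067.92 = 363012.61
Difference = |351546.19 − 363012.61| = 11466.42

Supplier A is cheaper by GBP 11466.42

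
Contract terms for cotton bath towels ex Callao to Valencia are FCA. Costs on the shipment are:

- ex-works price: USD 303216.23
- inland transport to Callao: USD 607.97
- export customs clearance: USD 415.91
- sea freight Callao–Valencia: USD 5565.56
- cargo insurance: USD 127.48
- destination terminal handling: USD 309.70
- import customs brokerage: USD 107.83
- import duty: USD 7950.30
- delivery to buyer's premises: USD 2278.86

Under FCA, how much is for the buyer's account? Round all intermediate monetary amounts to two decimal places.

Buyer's account: USD 16339.73

FCA: the seller delivers export-cleared goods to the carrier; the buyer bears costs from that point.
Seller's account: goods 303216.23 + inland to port 607.97 + export clearance 415.91 = 304240.11
Buyer's account: freight 5565.56 + insurance 127.48 + destination terminal 309.70 + brokerage 107.83 + duty 7950.30 + delivery 2278.86 = 16339.73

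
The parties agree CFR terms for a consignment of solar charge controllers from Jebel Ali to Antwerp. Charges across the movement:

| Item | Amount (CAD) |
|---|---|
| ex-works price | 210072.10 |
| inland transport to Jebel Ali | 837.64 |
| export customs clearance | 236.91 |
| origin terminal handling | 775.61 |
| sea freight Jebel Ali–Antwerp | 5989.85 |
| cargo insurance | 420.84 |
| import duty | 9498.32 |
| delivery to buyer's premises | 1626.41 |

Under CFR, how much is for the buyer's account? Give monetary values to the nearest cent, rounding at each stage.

CFR: the seller pays costs through ocean freight to the destination port, but not insurance.
Seller's account: goods 210072.10 + inland to port 837.64 + export clearance 236.91 + origin terminal 775.61 + freight 5989.85 = 217912.11
Buyer's account: insurance 420.84 + duty 9498.32 + delivery 1626.41 = 11545.57

Buyer's account: CAD 11545.57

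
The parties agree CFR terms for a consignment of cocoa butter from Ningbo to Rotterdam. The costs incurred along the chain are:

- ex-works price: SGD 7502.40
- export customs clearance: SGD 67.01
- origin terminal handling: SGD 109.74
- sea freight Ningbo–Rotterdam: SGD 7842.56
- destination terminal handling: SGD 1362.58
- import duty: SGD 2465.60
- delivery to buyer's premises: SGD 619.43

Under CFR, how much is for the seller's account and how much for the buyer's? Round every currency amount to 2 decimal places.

CFR: the seller pays costs through ocean freight to the destination port, but not insurance.
Seller's account: goods 7502.40 + export clearance 67.01 + origin terminal 109.74 + freight 7842.56 = 15521.71
Buyer's account: destination terminal 1362.58 + duty 2465.60 + delivery 619.43 = 4447.61

Seller: SGD 15521.71; buyer: SGD 4447.61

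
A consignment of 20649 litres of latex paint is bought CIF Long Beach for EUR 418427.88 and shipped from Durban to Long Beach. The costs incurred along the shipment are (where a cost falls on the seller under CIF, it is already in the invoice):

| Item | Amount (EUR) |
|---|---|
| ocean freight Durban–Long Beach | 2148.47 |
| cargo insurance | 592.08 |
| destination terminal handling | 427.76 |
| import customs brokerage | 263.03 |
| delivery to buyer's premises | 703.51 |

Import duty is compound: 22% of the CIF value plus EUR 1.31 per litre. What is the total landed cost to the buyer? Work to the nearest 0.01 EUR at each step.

CIF: the seller pays costs through ocean freight and marine insurance to the destination port.
Already in the invoice (seller's account under CIF): freight, insurance — exclude.
The CIF price already equals the CIF value: 418427.88
Ad valorem component: 418427.88 × 22% = 92054.13
Specific component: 20649 × 1.31 = 27050.19
Import duty = 92054.13 + 27050.19 = 119104.32
Buyer bears: destination terminal 427.76 + brokerage 263.03 + delivery 703.51 + duty 119104.32 = 120498.62
Landed cost = invoice 418427.88 + 120498.62 = 538926.50

Total landed cost: EUR 538926.50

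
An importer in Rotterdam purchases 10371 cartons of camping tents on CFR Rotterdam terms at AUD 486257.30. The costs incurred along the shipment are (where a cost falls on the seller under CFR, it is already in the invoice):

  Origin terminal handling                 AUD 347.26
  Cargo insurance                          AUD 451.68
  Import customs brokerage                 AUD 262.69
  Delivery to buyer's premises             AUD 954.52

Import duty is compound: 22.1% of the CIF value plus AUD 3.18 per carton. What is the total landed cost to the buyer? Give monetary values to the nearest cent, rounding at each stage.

CFR: the seller pays costs through ocean freight to the destination port, but not insurance.
Already in the invoice (seller's account under CFR): origin terminal — exclude.
CIF value = CFR price + insurance = 486257.30 + 451.68 = 486708.98
Ad valorem component: 486708.98 × 22.1% = 107562.68
Specific component: 10371 × 3.18 = 32979.78
Import duty = 107562.68 + 32979.78 = 140542.46
Buyer bears: insurance 451.68 + brokerage 262.69 + delivery 954.52 + duty 140542.46 = 142211.35
Landed cost = invoice 486257.30 + 142211.35 = 628468.65

Total landed cost: AUD 628468.65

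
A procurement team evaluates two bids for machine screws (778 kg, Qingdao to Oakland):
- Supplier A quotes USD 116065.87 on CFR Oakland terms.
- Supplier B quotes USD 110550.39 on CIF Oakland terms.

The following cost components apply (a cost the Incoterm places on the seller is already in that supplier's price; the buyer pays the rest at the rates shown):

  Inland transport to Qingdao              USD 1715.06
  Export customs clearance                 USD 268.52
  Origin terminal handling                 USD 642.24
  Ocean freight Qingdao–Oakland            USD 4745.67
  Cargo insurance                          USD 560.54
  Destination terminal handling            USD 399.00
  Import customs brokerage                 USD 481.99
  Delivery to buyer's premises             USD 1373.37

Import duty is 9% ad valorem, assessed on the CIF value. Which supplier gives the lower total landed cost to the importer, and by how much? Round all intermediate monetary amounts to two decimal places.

Supplier A (CFR):
CIF value = CFR price + insurance = 116065.87 + 560.54 = 116626.41
Import duty = 116626.41 × 9% = 10496.38
Buyer bears (A): 560.54 + 399.00 + 481.99 + 1373.37 = 2814.90
Landed cost (A) = invoice 116065.87 + 2814.90 + duty 10496.38 = 129377.15
Supplier B (CIF):
The CIF price already equals the CIF value: 110550.39
Import duty = 110550.39 × 9% = 9949.54
Buyer bears (B): 399.00 + 481.99 + 1373.37 = 2254.36
Landed cost (B) = invoice 110550.39 + 2254.36 + duty 9949.54 = 122754.29
Difference = |129377.15 − 122754.29| = 6622.86

Supplier B is cheaper by USD 6622.86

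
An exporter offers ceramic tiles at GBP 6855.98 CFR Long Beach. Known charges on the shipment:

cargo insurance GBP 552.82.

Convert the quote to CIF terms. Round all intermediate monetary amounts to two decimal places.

From CFR to CIF, the seller additionally bears: insurance.
CIF price = 6855.98 + 552.82 = 7408.80

CIF price: GBP 7408.80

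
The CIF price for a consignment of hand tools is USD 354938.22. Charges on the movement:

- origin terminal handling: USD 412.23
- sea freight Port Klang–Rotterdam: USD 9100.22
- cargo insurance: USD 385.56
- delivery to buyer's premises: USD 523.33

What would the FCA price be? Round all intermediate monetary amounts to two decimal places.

Not relevant to the conversion: delivery — on the buyer under both terms; not part of either seller's price.
From CIF to FCA, the seller no longer bears: origin terminal, freight, insurance.
FCA price = 354938.22 − 412.23 − 9100.22 − 385.56 = 345040.21

FCA price: USD 345040.21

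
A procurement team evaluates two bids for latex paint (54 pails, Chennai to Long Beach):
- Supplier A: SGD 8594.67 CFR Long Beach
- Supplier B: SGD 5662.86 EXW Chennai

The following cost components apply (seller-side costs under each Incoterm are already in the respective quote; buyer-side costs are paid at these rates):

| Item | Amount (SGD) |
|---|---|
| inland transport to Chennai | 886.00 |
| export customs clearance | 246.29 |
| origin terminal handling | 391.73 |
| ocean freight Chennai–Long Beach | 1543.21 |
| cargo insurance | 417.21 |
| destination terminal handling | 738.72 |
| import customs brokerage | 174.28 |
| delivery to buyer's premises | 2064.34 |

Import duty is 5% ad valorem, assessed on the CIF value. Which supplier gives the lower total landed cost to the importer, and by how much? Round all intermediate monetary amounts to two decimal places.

Supplier A (CFR):
CIF value = CFR price + insurance = 8594.67 + 417.21 = 9011.88
Import duty = 9011.88 × 5% = 450.59
Buyer bears (A): 417.21 + 738.72 + 174.28 + 2064.34 = 3394.55
Landed cost (A) = invoice 8594.67 + 3394.55 + duty 450.59 = 12439.81
Supplier B (EXW):
CIF value = EXW price + inland to port + export clearance + origin terminal + freight + insurance = 5662.86 + 886.00 + 246.29 + 391.73 + 1543.21 + 417.21 = 9147.30
Import duty = 9147.30 × 5% = 457.37
Buyer bears (B): 886.00 + 246.29 + 391.73 + 1543.21 + 417.21 + 738.72 + 174.28 + 2064.34 = 6461.78
Landed cost (B) = invoice 5662.86 + 6461.78 + duty 457.37 = 12582.01
Difference = |12439.81 − 12582.01| = 142.20

Supplier A is cheaper by SGD 142.20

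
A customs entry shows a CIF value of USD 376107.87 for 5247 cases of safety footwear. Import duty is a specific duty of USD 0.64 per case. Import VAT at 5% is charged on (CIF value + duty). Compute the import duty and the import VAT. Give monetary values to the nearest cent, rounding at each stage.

Import duty: USD 3358.08; import VAT: USD 18973.30

Import duty = 5247 × 0.64 = 3358.08
VAT base = CIF + duty = 376107.87 + 3358.08 = 379465.95
Import VAT = 379465.95 × 5% = 18973.30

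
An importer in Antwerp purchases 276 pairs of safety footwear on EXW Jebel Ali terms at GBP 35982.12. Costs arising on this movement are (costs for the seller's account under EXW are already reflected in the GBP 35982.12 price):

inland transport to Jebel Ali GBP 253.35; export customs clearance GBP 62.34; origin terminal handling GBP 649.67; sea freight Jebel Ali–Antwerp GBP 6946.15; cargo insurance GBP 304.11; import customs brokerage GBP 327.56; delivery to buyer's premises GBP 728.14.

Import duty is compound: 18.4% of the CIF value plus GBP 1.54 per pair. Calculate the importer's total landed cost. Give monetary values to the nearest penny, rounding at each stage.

Total landed cost: GBP 53810.86

EXW: the seller makes goods available at their premises; the buyer bears all onward costs.
CIF value = EXW price + inland to port + export clearance + origin terminal + freight + insurance = 35982.12 + 253.35 + 62.34 + 649.67 + 6946.15 + 304.11 = 44197.74
Ad valorem component: 44197.74 × 18.4% = 8132.38
Specific component: 276 × 1.54 = 425.04
Import duty = 8132.38 + 425.04 = 8557.42
Buyer bears: inland to port 253.35 + export clearance 62.34 + origin terminal 649.67 + freight 6946.15 + insurance 304.11 + brokerage 327.56 + delivery 728.14 + duty 8557.42 = 17828.74
Landed cost = invoice 35982.12 + 17828.74 = 53810.86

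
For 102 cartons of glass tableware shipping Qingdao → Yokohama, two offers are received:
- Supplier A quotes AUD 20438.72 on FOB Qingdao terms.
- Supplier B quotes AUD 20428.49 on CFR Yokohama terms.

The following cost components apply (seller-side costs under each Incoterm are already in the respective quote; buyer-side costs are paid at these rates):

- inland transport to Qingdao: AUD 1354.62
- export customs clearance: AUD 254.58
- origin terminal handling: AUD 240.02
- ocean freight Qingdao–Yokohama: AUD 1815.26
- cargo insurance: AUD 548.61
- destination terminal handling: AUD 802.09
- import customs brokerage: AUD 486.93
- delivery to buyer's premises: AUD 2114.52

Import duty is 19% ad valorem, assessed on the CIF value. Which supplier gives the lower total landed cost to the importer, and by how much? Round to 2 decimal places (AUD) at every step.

Supplier B is cheaper by AUD 2172.33

Supplier A (FOB):
CIF value = FOB price + freight + insurance = 20438.72 + 1815.26 + 548.61 = 22802.59
Import duty = 22802.59 × 19% = 4332.49
Buyer bears (A): 1815.26 + 548.61 + 802.09 + 486.93 + 2114.52 = 5767.41
Landed cost (A) = invoice 20438.72 + 5767.41 + duty 4332.49 = 30538.62
Supplier B (CFR):
CIF value = CFR price + insurance = 20428.49 + 548.61 = 20977.10
Import duty = 20977.10 × 19% = 3985.65
Buyer bears (B): 548.61 + 802.09 + 486.93 + 2114.52 = 3952.15
Landed cost (B) = invoice 20428.49 + 3952.15 + duty 3985.65 = 28366.29
Difference = |30538.62 − 28366.29| = 2172.33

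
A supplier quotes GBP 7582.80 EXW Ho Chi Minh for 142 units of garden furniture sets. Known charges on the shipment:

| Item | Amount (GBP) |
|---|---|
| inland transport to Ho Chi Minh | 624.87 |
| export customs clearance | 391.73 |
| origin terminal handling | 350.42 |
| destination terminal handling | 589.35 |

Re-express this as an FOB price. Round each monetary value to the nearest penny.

FOB price: GBP 8949.82

Not relevant to the conversion: destination terminal — on the buyer under both terms; not part of either seller's price.
From EXW to FOB, the seller additionally bears: inland to port, export clearance, origin terminal.
FOB price = 7582.80 + 624.87 + 391.73 + 350.42 = 8949.82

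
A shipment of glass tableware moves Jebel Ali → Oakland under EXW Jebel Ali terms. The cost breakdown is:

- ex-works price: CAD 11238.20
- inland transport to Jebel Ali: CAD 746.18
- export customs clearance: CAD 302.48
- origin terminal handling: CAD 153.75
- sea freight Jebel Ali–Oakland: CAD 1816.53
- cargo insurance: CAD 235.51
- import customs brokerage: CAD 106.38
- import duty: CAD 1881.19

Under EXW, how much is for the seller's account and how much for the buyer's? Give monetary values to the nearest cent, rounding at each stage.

EXW: the seller makes goods available at their premises; the buyer bears all onward costs.
Seller's account: goods 11238.20 = 11238.20
Buyer's account: inland to port 746.18 + export clearance 302.48 + origin terminal 153.75 + freight 1816.53 + insurance 235.51 + brokerage 106.38 + duty 1881.19 = 5242.02

Seller: CAD 11238.20; buyer: CAD 5242.02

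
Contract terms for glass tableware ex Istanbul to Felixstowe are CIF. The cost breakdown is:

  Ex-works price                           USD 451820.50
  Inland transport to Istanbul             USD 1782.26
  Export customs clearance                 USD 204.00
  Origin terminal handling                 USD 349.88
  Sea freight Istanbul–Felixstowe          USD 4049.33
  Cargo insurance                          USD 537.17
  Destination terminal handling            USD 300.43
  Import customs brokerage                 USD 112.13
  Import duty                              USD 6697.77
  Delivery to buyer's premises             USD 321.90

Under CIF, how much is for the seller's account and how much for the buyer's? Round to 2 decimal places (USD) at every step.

CIF: the seller pays costs through ocean freight and marine insurance to the destination port.
Seller's account: goods 451820.50 + inland to port 1782.26 + export clearance 204.00 + origin terminal 349.88 + freight 4049.33 + insurance 537.17 = 458743.14
Buyer's account: destination terminal 300.43 + brokerage 112.13 + duty 6697.77 + delivery 321.90 = 7432.23

Seller: USD 458743.14; buyer: USD 7432.23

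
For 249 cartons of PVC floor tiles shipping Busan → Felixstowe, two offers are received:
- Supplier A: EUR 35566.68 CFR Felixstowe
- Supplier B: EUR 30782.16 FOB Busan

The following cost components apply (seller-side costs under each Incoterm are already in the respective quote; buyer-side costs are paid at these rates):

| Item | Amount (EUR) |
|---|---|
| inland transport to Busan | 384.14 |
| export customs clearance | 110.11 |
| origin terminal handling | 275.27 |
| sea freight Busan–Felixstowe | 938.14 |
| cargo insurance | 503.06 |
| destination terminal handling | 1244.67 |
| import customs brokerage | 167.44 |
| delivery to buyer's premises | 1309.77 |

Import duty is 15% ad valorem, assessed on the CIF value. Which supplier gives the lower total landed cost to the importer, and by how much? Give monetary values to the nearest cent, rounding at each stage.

Supplier B is cheaper by EUR 4423.34

Supplier A (CFR):
CIF value = CFR price + insurance = 35566.68 + 503.06 = 36069.74
Import duty = 36069.74 × 15% = 5410.46
Buyer bears (A): 503.06 + 1244.67 + 167.44 + 1309.77 = 3224.94
Landed cost (A) = invoice 35566.68 + 3224.94 + duty 5410.46 = 44202.08
Supplier B (FOB):
CIF value = FOB price + freight + insurance = 30782.16 + 938.14 + 503.06 = 32223.36
Import duty = 32223.36 × 15% = 4833.50
Buyer bears (B): 938.14 + 503.06 + 1244.67 + 167.44 + 1309.77 = 4163.08
Landed cost (B) = invoice 30782.16 + 4163.08 + duty 4833.50 = 39778.74
Difference = |44202.08 − 39778.74| = 4423.34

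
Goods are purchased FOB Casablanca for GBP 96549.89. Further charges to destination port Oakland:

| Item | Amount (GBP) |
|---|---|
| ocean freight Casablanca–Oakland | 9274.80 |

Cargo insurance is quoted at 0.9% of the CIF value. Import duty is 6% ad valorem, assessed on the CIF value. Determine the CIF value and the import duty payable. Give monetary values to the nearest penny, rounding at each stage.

CIF value: GBP 106785.76; import duty: GBP 6407.15

Let C be the CIF value. C = FOB price + freight + 0.9% × C
C − 0.9% × C = 96549.89 + 9274.80
0.991 × C = 105824.69
C = 105824.69 / 0.991 = 106785.76
Insurance premium = 0.9% × 106785.76 = 961.07
Import duty = 106785.76 × 6% = 6407.15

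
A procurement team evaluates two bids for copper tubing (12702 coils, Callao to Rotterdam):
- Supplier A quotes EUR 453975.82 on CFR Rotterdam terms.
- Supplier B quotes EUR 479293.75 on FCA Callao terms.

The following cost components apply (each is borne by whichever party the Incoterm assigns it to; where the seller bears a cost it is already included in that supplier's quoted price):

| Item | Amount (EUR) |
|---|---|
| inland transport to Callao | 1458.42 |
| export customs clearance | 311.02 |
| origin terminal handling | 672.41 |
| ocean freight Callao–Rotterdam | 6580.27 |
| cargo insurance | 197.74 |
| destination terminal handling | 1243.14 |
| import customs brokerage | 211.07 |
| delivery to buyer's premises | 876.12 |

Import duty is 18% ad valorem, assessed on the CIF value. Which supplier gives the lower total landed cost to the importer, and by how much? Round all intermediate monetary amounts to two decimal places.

Supplier A is cheaper by EUR 38433.32

Supplier A (CFR):
CIF value = CFR price + insurance = 453975.82 + 197.74 = 454173.56
Import duty = 454173.56 × 18% = 81751.24
Buyer bears (A): 197.74 + 1243.14 + 211.07 + 876.12 = 2528.07
Landed cost (A) = invoice 453975.82 + 2528.07 + duty 81751.24 = 538255.13
Supplier B (FCA):
CIF value = FCA price + origin terminal + freight + insurance = 479293.75 + 672.41 + 6580.27 + 197.74 = 486744.17
Import duty = 486744.17 × 18% = 87613.95
Buyer bears (B): 672.41 + 6580.27 + 197.74 + 1243.14 + 211.07 + 876.12 = 9780.75
Landed cost (B) = invoice 479293.75 + 9780.75 + duty 87613.95 = 576688.45
Difference = |538255.13 − 576688.45| = 38433.32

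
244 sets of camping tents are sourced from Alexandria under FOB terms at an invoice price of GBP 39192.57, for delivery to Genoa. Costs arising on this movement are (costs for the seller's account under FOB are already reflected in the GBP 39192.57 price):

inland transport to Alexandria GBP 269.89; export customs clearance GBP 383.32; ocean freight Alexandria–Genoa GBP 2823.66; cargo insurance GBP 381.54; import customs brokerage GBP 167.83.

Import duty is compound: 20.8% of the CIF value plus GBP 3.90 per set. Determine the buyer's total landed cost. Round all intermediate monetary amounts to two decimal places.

FOB: the seller bears costs until goods are on board at the origin port; the buyer bears freight, insurance and all costs thereafter.
Already in the invoice (seller's account under FOB): inland to port, export clearance — exclude.
CIF value = FOB price + freight + insurance = 39192.57 + 2823.66 + 381.54 = 42397.77
Ad valorem component: 42397.77 × 20.8% = 8818.74
Specific component: 244 × 3.90 = 951.60
Import duty = 8818.74 + 951.60 = 9770.34
Buyer bears: freight 2823.66 + insurance 381.54 + brokerage 167.83 + duty 9770.34 = 13143.37
Landed cost = invoice 39192.57 + 13143.37 = 52335.94

Total landed cost: GBP 52335.94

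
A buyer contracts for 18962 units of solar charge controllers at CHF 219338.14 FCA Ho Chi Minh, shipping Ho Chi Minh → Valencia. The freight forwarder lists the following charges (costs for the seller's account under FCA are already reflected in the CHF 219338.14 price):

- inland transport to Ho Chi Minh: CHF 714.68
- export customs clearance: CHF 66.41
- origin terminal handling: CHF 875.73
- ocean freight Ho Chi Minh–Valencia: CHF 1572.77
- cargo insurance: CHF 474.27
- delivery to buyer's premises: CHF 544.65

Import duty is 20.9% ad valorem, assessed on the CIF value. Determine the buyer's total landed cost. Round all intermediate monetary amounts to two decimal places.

Total landed cost: CHF 269258.09

FCA: the seller delivers export-cleared goods to the carrier; the buyer bears costs from that point.
Already in the invoice (seller's account under FCA): inland to port, export clearance — exclude.
CIF value = FCA price + origin terminal + freight + insurance = 219338.14 + 875.73 + 1572.77 + 474.27 = 222260.91
Import duty = 222260.91 × 20.9% = 46452.53
Buyer bears: origin terminal 875.73 + freight 1572.77 + insurance 474.27 + delivery 544.65 + duty 46452.53 = 49919.95
Landed cost = invoice 219338.14 + 49919.95 = 269258.09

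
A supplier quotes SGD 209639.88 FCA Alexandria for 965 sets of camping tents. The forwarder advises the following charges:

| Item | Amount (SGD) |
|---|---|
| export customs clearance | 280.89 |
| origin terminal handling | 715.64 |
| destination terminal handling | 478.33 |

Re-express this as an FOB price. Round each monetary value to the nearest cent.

FOB price: SGD 210355.52

Not relevant to the conversion: export clearance — on the seller under both FCA and FOB; already in the FCA price and stays in the FOB price. destination terminal — on the buyer under both terms; not part of either seller's price.
From FCA to FOB, the seller additionally bears: origin terminal.
FOB price = 209639.88 + 715.64 = 210355.52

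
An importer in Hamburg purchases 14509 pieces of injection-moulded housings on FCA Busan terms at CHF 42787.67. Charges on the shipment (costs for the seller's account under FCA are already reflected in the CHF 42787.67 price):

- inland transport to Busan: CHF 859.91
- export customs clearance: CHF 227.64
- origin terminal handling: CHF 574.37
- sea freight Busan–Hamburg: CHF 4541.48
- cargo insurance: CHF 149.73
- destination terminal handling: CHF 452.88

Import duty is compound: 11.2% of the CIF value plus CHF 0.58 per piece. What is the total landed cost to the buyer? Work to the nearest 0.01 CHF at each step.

Total landed cost: CHF 62303.31

FCA: the seller delivers export-cleared goods to the carrier; the buyer bears costs from that point.
Already in the invoice (seller's account under FCA): inland to port, export clearance — exclude.
CIF value = FCA price + origin terminal + freight + insurance = 42787.67 + 574.37 + 4541.48 + 149.73 = 48053.25
Ad valorem component: 48053.25 × 11.2% = 5381.96
Specific component: 14509 × 0.58 = 8415.22
Import duty = 5381.96 + 8415.22 = 13797.18
Buyer bears: origin terminal 574.37 + freight 4541.48 + insurance 149.73 + destination terminal 452.88 + duty 13797.18 = 19515.64
Landed cost = invoice 42787.67 + 19515.64 = 62303.31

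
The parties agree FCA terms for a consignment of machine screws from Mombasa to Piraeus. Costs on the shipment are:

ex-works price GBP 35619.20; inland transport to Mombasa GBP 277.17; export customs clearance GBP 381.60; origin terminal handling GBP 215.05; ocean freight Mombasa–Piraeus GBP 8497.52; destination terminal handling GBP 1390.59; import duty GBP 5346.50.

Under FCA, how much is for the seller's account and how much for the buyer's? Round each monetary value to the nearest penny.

FCA: the seller delivers export-cleared goods to the carrier; the buyer bears costs from that point.
Seller's account: goods 35619.20 + inland to port 277.17 + export clearance 381.60 = 36277.97
Buyer's account: origin terminal 215.05 + freight 8497.52 + destination terminal 1390.59 + duty 5346.50 = 15449.66

Seller: GBP 36277.97; buyer: GBP 15449.66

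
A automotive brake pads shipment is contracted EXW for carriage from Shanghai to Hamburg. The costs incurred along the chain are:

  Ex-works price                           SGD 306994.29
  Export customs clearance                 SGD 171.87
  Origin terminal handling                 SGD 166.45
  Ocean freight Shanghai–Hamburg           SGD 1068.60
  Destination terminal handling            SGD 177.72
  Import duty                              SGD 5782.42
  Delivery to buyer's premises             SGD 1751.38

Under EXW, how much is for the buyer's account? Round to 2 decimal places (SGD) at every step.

EXW: the seller makes goods available at their premises; the buyer bears all onward costs.
Seller's account: goods 306994.29 = 306994.29
Buyer's account: export clearance 171.87 + origin terminal 166.45 + freight 1068.60 + destination terminal 177.72 + duty 5782.42 + delivery 1751.38 = 9118.44

Buyer's account: SGD 9118.44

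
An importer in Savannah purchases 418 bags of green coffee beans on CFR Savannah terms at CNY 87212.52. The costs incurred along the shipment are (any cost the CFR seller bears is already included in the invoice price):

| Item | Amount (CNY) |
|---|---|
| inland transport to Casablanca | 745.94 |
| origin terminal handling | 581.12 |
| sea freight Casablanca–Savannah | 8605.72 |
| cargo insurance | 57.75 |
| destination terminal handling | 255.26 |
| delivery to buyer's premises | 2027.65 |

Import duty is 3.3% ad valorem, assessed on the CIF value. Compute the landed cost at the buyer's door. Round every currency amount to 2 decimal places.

Total landed cost: CNY 92433.10

CFR: the seller pays costs through ocean freight to the destination port, but not insurance.
Already in the invoice (seller's account under CFR): inland to port, origin terminal, freight — exclude.
CIF value = CFR price + insurance = 87212.52 + 57.75 = 87270.27
Import duty = 87270.27 × 3.3% = 2879.92
Buyer bears: insurance 57.75 + destination terminal 255.26 + delivery 2027.65 + duty 2879.92 = 5220.58
Landed cost = invoice 87212.52 + 5220.58 = 92433.10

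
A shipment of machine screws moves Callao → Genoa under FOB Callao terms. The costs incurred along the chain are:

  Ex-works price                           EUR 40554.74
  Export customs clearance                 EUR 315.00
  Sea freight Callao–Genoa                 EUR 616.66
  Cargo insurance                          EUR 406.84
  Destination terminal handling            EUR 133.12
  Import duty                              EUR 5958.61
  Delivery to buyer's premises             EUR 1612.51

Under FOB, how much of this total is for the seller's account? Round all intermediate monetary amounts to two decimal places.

FOB: the seller bears costs until goods are on board at the origin port; the buyer bears freight, insurance and all costs thereafter.
Seller's account: goods 40554.74 + export clearance 315.00 = 40869.74
Buyer's account: freight 616.66 + insurance 406.84 + destination terminal 133.12 + duty 5958.61 + delivery 1612.51 = 8727.74

Seller's account: EUR 40869.74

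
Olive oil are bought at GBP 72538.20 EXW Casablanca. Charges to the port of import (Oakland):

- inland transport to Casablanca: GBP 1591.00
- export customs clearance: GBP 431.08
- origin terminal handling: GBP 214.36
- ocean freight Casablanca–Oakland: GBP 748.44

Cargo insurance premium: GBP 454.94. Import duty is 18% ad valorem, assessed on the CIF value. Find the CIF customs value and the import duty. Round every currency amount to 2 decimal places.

CIF value: GBP 75978.02; import duty: GBP 13676.04

CIF = EXW price + pre-shipment costs + freight + insurance
CIF = 72538.20 + 1591.00 + 431.08 + 214.36 + 748.44 + 454.94 = 75978.02
Import duty = 75978.02 × 18% = 13676.04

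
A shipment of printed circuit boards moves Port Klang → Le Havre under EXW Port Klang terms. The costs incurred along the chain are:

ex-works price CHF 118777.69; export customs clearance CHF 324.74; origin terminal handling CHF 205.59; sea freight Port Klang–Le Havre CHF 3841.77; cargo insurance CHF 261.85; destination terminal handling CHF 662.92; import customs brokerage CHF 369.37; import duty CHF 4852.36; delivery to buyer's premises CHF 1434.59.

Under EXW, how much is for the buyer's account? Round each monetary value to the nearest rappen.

Buyer's account: CHF 11953.19

EXW: the seller makes goods available at their premises; the buyer bears all onward costs.
Seller's account: goods 118777.69 = 118777.69
Buyer's account: export clearance 324.74 + origin terminal 205.59 + freight 3841.77 + insurance 261.85 + destination terminal 662.92 + brokerage 369.37 + duty 4852.36 + delivery 1434.59 = 11953.19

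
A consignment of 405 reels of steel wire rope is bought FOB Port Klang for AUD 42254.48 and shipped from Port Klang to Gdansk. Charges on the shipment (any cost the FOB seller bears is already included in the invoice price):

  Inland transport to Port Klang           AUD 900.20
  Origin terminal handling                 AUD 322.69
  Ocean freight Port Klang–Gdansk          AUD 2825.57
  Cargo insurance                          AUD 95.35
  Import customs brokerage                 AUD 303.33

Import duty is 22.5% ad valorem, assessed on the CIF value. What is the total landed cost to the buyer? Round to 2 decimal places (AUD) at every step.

FOB: the seller bears costs until goods are on board at the origin port; the buyer bears freight, insurance and all costs thereafter.
Already in the invoice (seller's account under FOB): inland to port, origin terminal — exclude.
CIF value = FOB price + freight + insurance = 42254.48 + 2825.57 + 95.35 = 45175.40
Import duty = 45175.40 × 22.5% = 10164.47
Buyer bears: freight 2825.57 + insurance 95.35 + brokerage 303.33 + duty 10164.47 = 13388.72
Landed cost = invoice 42254.48 + 13388.72 = 55643.20

Total landed cost: AUD 55643.20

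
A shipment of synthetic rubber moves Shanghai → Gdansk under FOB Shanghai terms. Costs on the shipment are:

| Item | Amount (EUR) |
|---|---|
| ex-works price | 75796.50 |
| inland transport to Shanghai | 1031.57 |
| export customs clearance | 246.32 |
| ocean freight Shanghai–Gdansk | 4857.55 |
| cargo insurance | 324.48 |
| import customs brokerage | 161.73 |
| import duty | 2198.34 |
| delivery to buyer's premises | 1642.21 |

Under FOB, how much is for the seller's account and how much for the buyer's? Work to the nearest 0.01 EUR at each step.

FOB: the seller bears costs until goods are on board at the origin port; the buyer bears freight, insurance and all costs thereafter.
Seller's account: goods 75796.50 + inland to port 1031.57 + export clearance 246.32 = 77074.39
Buyer's account: freight 4857.55 + insurance 324.48 + brokerage 161.73 + duty 2198.34 + delivery 1642.21 = 9184.31

Seller: EUR 77074.39; buyer: EUR 9184.31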